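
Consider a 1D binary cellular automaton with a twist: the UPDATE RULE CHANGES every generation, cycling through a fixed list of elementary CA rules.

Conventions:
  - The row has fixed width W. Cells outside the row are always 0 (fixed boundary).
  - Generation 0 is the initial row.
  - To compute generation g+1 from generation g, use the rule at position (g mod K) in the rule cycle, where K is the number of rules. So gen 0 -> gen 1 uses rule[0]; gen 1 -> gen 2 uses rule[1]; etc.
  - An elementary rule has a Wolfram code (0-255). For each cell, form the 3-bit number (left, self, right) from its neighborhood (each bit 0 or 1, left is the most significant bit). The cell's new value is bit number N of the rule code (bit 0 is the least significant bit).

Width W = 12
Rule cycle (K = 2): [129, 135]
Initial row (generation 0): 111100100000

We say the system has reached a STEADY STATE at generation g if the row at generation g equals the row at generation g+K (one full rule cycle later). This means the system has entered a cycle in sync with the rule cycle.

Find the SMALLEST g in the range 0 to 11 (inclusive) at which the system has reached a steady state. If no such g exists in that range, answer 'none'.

Gen 0: 111100100000
Gen 1 (rule 129): 011000001111
Gen 2 (rule 135): 100011110110
Gen 3 (rule 129): 001001100000
Gen 4 (rule 135): 111010001111
Gen 5 (rule 129): 010000100110
Gen 6 (rule 135): 110111101000
Gen 7 (rule 129): 000011000011
Gen 8 (rule 135): 111100011100
Gen 9 (rule 129): 011001001001
Gen 10 (rule 135): 100011011011
Gen 11 (rule 129): 001000000000
Gen 12 (rule 135): 111011111111
Gen 13 (rule 129): 010001111110

Answer: none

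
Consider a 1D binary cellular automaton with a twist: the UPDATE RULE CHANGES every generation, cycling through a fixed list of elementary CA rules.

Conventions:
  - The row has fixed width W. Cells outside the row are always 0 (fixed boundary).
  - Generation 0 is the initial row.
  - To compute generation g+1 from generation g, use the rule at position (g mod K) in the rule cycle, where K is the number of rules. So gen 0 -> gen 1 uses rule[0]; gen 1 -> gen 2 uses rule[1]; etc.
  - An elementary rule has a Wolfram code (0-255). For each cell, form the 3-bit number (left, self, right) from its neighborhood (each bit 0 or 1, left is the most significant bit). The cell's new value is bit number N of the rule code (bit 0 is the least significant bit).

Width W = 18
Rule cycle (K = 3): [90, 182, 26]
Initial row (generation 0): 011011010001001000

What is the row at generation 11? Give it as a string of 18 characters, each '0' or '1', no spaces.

Gen 0: 011011010001001000
Gen 1 (rule 90): 111011001010110100
Gen 2 (rule 182): 010100111111001110
Gen 3 (rule 26): 100011100000111001
Gen 4 (rule 90): 010110110001101110
Gen 5 (rule 182): 111001001010010101
Gen 6 (rule 26): 100110110001100000
Gen 7 (rule 90): 011110111011110000
Gen 8 (rule 182): 101101010101101000
Gen 9 (rule 26): 001000000001000100
Gen 10 (rule 90): 010100000010101010
Gen 11 (rule 182): 111110000111111111

Answer: 111110000111111111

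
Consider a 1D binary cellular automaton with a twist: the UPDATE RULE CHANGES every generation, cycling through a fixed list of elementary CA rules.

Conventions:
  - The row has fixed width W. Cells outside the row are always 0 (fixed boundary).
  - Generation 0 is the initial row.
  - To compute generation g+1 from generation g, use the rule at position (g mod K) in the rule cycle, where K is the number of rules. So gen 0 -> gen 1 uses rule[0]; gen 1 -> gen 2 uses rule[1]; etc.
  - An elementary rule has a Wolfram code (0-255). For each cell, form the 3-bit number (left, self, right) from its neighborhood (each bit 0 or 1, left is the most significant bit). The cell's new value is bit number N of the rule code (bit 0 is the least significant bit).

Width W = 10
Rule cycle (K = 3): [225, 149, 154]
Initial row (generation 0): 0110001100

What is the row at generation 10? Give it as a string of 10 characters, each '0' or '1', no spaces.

Answer: 0101001011

Derivation:
Gen 0: 0110001100
Gen 1 (rule 225): 0010100101
Gen 2 (rule 149): 1010110101
Gen 3 (rule 154): 0000100000
Gen 4 (rule 225): 1110001111
Gen 5 (rule 149): 0101100110
Gen 6 (rule 154): 1001011101
Gen 7 (rule 225): 0000101110
Gen 8 (rule 149): 1110100101
Gen 9 (rule 154): 1100011000
Gen 10 (rule 225): 0101001011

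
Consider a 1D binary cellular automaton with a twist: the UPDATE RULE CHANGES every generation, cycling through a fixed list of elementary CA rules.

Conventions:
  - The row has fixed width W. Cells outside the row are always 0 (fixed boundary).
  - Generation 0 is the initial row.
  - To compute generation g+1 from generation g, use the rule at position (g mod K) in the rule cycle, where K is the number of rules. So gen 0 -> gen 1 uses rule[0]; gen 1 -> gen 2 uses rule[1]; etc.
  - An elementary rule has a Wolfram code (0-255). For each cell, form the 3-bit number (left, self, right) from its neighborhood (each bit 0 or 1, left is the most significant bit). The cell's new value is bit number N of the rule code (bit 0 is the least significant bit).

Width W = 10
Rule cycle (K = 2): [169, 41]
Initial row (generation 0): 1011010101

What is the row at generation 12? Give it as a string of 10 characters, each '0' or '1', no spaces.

Answer: 1001100000

Derivation:
Gen 0: 1011010101
Gen 1 (rule 169): 0110101010
Gen 2 (rule 41): 0101010100
Gen 3 (rule 169): 0010101001
Gen 4 (rule 41): 1001010000
Gen 5 (rule 169): 0000100111
Gen 6 (rule 41): 1110000100
Gen 7 (rule 169): 1100110001
Gen 8 (rule 41): 1000100100
Gen 9 (rule 169): 0010000001
Gen 10 (rule 41): 1000111100
Gen 11 (rule 169): 0010111001
Gen 12 (rule 41): 1001100000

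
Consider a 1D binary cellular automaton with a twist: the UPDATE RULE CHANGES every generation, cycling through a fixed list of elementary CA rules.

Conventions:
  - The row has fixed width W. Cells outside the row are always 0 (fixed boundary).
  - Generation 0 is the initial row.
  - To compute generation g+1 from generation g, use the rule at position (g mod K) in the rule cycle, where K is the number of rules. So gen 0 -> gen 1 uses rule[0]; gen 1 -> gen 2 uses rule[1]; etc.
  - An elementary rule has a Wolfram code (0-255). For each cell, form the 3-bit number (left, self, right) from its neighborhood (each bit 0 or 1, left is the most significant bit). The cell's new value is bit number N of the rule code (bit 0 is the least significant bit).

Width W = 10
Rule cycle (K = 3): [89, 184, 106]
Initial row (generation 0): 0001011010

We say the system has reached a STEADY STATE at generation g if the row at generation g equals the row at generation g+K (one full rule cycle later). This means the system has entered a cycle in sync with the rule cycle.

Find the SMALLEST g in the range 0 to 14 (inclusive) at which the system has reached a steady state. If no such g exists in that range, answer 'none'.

Gen 0: 0001011010
Gen 1 (rule 89): 1100011001
Gen 2 (rule 184): 1010010100
Gen 3 (rule 106): 0100101000
Gen 4 (rule 89): 0010000111
Gen 5 (rule 184): 0001000110
Gen 6 (rule 106): 0010001110
Gen 7 (rule 89): 1001101011
Gen 8 (rule 184): 0101010110
Gen 9 (rule 106): 1010101110
Gen 10 (rule 89): 0000001011
Gen 11 (rule 184): 0000000110
Gen 12 (rule 106): 0000001110
Gen 13 (rule 89): 1111101011
Gen 14 (rule 184): 1111010110
Gen 15 (rule 106): 1001101110
Gen 16 (rule 89): 0101101011
Gen 17 (rule 184): 0011010110

Answer: none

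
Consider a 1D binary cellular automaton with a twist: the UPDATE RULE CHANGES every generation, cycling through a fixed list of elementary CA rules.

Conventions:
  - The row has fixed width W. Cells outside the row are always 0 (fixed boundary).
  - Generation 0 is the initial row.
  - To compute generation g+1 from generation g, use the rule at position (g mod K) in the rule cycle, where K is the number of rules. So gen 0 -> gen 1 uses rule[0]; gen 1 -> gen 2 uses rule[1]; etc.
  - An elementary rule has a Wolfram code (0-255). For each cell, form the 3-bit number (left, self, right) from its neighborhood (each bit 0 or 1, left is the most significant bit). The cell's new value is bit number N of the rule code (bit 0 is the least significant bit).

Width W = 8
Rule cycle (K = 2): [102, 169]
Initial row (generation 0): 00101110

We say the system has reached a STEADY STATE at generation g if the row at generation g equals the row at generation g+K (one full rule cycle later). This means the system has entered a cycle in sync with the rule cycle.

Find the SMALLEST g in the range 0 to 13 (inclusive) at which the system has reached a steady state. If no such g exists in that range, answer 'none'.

Answer: none

Derivation:
Gen 0: 00101110
Gen 1 (rule 102): 01110010
Gen 2 (rule 169): 01100000
Gen 3 (rule 102): 10100000
Gen 4 (rule 169): 01001111
Gen 5 (rule 102): 11010001
Gen 6 (rule 169): 10100100
Gen 7 (rule 102): 11101100
Gen 8 (rule 169): 11011001
Gen 9 (rule 102): 01101011
Gen 10 (rule 169): 01010110
Gen 11 (rule 102): 11111010
Gen 12 (rule 169): 11110100
Gen 13 (rule 102): 00011100
Gen 14 (rule 169): 11011001
Gen 15 (rule 102): 01101011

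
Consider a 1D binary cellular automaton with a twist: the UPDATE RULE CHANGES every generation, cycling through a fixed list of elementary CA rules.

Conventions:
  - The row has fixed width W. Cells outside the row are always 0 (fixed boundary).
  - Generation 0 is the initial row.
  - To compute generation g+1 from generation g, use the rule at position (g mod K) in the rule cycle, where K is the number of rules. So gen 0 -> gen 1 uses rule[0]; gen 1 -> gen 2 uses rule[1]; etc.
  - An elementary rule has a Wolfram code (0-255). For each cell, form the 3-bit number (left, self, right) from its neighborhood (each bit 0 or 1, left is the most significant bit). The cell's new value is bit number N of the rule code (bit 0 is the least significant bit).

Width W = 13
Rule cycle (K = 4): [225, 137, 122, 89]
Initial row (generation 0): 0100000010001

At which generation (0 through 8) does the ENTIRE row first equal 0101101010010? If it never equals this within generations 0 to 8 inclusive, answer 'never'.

Answer: never

Derivation:
Gen 0: 0100000010001
Gen 1 (rule 225): 0001111000100
Gen 2 (rule 137): 1101110010001
Gen 3 (rule 122): 1111011101010
Gen 4 (rule 89): 1001010100001
Gen 5 (rule 225): 0000101001100
Gen 6 (rule 137): 1110000001001
Gen 7 (rule 122): 1011000010110
Gen 8 (rule 89): 0011111000111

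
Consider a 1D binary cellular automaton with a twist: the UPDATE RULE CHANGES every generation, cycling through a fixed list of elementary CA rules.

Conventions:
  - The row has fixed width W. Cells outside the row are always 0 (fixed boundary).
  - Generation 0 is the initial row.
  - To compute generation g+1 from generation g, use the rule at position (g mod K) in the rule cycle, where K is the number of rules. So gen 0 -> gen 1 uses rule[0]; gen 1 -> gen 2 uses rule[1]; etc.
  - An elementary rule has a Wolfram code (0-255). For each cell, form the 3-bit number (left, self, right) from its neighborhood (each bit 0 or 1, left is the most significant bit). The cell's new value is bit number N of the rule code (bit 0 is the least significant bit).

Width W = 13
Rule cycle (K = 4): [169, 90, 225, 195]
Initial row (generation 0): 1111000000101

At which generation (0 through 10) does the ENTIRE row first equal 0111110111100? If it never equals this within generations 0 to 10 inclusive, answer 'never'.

Gen 0: 1111000000101
Gen 1 (rule 169): 1110011110010
Gen 2 (rule 90): 1011110011101
Gen 3 (rule 225): 0101110001110
Gen 4 (rule 195): 1000110110110
Gen 5 (rule 169): 0010101101100
Gen 6 (rule 90): 0100001101110
Gen 7 (rule 225): 0001100110110
Gen 8 (rule 195): 1110101010010
Gen 9 (rule 169): 1101010100000
Gen 10 (rule 90): 1100000010000

Answer: never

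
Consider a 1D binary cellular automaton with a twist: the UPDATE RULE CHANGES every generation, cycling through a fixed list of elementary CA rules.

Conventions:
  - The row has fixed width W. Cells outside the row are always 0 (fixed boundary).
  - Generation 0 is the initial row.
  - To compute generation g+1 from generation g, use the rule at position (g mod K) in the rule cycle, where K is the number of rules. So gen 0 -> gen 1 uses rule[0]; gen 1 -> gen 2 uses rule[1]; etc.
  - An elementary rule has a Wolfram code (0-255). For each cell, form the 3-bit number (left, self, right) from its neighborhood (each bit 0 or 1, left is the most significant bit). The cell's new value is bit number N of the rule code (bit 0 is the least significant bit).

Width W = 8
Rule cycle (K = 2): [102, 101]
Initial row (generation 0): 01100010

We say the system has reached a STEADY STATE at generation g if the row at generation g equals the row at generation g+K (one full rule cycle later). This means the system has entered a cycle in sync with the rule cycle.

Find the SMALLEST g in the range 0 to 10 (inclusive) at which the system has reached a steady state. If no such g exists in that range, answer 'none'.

Answer: 6

Derivation:
Gen 0: 01100010
Gen 1 (rule 102): 10100110
Gen 2 (rule 101): 11100010
Gen 3 (rule 102): 00100110
Gen 4 (rule 101): 10100010
Gen 5 (rule 102): 11100110
Gen 6 (rule 101): 00100010
Gen 7 (rule 102): 01100110
Gen 8 (rule 101): 00100010
Gen 9 (rule 102): 01100110
Gen 10 (rule 101): 00100010
Gen 11 (rule 102): 01100110
Gen 12 (rule 101): 00100010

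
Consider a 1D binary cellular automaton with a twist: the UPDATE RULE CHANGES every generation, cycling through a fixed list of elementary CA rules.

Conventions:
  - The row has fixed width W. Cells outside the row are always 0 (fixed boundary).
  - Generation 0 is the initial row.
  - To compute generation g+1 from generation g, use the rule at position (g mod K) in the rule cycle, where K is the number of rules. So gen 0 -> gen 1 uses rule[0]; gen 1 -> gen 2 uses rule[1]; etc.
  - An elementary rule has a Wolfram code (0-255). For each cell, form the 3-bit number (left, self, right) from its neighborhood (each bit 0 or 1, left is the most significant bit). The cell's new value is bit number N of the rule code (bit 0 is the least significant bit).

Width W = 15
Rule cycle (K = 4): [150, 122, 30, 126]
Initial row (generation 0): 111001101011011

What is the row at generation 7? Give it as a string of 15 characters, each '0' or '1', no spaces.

Answer: 100000001110011

Derivation:
Gen 0: 111001101011011
Gen 1 (rule 150): 010110001000000
Gen 2 (rule 122): 101111010100000
Gen 3 (rule 30): 101000010110000
Gen 4 (rule 126): 111100111111000
Gen 5 (rule 150): 011011011110100
Gen 6 (rule 122): 111111110011010
Gen 7 (rule 30): 100000001110011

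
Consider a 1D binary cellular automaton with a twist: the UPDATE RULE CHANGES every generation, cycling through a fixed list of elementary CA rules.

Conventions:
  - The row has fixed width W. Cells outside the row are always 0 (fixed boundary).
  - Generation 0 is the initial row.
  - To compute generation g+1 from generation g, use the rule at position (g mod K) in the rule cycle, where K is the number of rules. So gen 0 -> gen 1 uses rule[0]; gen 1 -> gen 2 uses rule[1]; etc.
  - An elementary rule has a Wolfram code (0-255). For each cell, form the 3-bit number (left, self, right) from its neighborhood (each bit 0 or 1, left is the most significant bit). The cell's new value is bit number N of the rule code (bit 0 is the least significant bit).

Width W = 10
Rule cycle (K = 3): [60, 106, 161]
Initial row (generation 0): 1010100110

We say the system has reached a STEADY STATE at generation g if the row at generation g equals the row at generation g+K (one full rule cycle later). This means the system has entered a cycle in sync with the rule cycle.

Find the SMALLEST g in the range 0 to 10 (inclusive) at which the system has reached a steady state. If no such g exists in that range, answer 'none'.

Gen 0: 1010100110
Gen 1 (rule 60): 1111110101
Gen 2 (rule 106): 1000011010
Gen 3 (rule 161): 0011000100
Gen 4 (rule 60): 0010100110
Gen 5 (rule 106): 0101001110
Gen 6 (rule 161): 0010000100
Gen 7 (rule 60): 0011000110
Gen 8 (rule 106): 0111001110
Gen 9 (rule 161): 0010000100
Gen 10 (rule 60): 0011000110
Gen 11 (rule 106): 0111001110
Gen 12 (rule 161): 0010000100
Gen 13 (rule 60): 0011000110

Answer: 6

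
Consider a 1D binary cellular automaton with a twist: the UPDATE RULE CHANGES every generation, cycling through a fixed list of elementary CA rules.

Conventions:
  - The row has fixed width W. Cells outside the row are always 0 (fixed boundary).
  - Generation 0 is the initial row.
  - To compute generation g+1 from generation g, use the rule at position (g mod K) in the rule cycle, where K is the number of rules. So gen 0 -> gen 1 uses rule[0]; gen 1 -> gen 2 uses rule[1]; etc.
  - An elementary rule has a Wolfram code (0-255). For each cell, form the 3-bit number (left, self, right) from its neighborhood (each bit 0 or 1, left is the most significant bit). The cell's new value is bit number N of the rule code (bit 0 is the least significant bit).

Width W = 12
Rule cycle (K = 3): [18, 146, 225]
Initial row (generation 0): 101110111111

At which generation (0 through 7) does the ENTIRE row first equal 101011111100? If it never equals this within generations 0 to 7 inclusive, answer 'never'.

Answer: never

Derivation:
Gen 0: 101110111111
Gen 1 (rule 18): 000000000000
Gen 2 (rule 146): 000000000000
Gen 3 (rule 225): 111111111111
Gen 4 (rule 18): 000000000000
Gen 5 (rule 146): 000000000000
Gen 6 (rule 225): 111111111111
Gen 7 (rule 18): 000000000000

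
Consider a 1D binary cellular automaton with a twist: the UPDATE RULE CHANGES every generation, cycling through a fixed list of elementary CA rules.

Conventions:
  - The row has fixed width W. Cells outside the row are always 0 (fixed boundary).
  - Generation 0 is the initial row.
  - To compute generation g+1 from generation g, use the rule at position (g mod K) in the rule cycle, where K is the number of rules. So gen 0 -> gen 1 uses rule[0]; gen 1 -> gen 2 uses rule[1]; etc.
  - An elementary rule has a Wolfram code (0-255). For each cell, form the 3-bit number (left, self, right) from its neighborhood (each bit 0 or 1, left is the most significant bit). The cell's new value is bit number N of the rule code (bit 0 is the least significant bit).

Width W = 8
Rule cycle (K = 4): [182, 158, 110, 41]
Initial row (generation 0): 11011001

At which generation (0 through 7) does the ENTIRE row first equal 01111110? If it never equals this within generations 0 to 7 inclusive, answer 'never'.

Gen 0: 11011001
Gen 1 (rule 182): 00100111
Gen 2 (rule 158): 01111110
Gen 3 (rule 110): 11000010
Gen 4 (rule 41): 10011000
Gen 5 (rule 182): 11100100
Gen 6 (rule 158): 11011110
Gen 7 (rule 110): 11110010

Answer: 2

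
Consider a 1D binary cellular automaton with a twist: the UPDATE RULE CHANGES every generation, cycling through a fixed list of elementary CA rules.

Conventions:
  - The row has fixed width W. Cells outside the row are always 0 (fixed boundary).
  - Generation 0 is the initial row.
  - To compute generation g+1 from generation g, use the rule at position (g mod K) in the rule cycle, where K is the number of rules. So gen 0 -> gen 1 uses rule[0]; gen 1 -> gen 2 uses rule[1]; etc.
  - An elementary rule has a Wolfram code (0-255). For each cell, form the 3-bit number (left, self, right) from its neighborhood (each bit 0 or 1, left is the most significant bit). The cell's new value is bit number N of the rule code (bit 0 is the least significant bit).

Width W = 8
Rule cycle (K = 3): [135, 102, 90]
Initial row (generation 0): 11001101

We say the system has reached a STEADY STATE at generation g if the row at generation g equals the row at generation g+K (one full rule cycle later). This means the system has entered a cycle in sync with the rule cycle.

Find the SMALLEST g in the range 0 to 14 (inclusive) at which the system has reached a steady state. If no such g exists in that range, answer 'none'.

Answer: none

Derivation:
Gen 0: 11001101
Gen 1 (rule 135): 00010001
Gen 2 (rule 102): 00110011
Gen 3 (rule 90): 01111111
Gen 4 (rule 135): 10111110
Gen 5 (rule 102): 11000010
Gen 6 (rule 90): 11100101
Gen 7 (rule 135): 01001101
Gen 8 (rule 102): 11010111
Gen 9 (rule 90): 11000101
Gen 10 (rule 135): 00011101
Gen 11 (rule 102): 00100111
Gen 12 (rule 90): 01011101
Gen 13 (rule 135): 11001001
Gen 14 (rule 102): 01011011
Gen 15 (rule 90): 10011011
Gen 16 (rule 135): 10100000
Gen 17 (rule 102): 11100000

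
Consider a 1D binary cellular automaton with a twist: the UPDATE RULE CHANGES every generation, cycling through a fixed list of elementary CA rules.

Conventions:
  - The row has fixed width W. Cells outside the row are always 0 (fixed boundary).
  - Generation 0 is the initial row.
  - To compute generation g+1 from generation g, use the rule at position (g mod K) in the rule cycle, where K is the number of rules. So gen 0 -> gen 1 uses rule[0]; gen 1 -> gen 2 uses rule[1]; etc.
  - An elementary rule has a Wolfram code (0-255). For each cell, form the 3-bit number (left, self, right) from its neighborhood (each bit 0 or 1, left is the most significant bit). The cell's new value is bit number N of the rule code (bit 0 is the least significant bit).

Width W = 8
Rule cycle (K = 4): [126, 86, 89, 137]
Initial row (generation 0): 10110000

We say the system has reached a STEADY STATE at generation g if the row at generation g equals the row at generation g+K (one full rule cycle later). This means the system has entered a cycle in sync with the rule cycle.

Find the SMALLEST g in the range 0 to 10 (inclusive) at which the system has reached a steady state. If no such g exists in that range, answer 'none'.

Gen 0: 10110000
Gen 1 (rule 126): 11111000
Gen 2 (rule 86): 00001100
Gen 3 (rule 89): 11101111
Gen 4 (rule 137): 11001110
Gen 5 (rule 126): 11111011
Gen 6 (rule 86): 00001001
Gen 7 (rule 89): 11100100
Gen 8 (rule 137): 11000001
Gen 9 (rule 126): 11100011
Gen 10 (rule 86): 00110101
Gen 11 (rule 89): 10110000
Gen 12 (rule 137): 00100111
Gen 13 (rule 126): 01111101
Gen 14 (rule 86): 10000101

Answer: none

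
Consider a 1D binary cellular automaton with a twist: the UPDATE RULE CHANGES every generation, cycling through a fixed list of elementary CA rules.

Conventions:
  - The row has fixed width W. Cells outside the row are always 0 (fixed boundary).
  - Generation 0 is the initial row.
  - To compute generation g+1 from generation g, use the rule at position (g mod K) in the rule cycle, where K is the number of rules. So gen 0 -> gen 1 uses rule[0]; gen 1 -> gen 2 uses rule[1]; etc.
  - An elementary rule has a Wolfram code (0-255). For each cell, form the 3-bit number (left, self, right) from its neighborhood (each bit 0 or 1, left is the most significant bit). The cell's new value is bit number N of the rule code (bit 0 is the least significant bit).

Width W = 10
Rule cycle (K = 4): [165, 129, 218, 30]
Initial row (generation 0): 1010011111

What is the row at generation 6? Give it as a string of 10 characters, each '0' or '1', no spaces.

Answer: 0100000111

Derivation:
Gen 0: 1010011111
Gen 1 (rule 165): 1110001110
Gen 2 (rule 129): 0100100100
Gen 3 (rule 218): 1011011010
Gen 4 (rule 30): 1010010011
Gen 5 (rule 165): 1110010000
Gen 6 (rule 129): 0100000111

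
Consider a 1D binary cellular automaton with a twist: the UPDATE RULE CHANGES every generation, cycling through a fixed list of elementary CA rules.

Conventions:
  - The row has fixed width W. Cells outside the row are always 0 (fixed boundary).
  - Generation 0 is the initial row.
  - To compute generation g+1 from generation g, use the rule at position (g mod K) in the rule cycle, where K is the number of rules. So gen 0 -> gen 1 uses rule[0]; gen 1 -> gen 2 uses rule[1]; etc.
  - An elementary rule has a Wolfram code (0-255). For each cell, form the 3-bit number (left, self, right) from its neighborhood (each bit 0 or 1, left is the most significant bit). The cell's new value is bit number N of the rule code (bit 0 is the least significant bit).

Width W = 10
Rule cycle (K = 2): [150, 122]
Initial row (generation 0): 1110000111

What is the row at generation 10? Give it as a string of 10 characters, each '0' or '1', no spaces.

Gen 0: 1110000111
Gen 1 (rule 150): 0101001010
Gen 2 (rule 122): 1010110101
Gen 3 (rule 150): 1010000101
Gen 4 (rule 122): 0101001010
Gen 5 (rule 150): 1101111011
Gen 6 (rule 122): 1111001111
Gen 7 (rule 150): 0110110110
Gen 8 (rule 122): 1111111111
Gen 9 (rule 150): 0111111110
Gen 10 (rule 122): 1100000011

Answer: 1100000011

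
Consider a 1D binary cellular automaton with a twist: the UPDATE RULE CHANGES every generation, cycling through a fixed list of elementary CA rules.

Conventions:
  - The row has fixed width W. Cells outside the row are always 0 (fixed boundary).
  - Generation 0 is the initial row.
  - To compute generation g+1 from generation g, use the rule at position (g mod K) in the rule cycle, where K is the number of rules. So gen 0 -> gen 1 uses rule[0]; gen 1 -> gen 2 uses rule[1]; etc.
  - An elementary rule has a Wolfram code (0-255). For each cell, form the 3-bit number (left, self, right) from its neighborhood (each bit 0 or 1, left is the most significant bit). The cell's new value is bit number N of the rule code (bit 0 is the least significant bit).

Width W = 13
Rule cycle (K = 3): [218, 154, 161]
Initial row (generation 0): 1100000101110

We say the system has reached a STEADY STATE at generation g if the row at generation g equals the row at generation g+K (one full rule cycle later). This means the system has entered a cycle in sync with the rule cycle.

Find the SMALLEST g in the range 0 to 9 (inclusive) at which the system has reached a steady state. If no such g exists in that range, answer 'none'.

Gen 0: 1100000101110
Gen 1 (rule 218): 1110001001111
Gen 2 (rule 154): 1101010111110
Gen 3 (rule 161): 0010101011100
Gen 4 (rule 218): 0100000011110
Gen 5 (rule 154): 1010000111101
Gen 6 (rule 161): 0100110011010
Gen 7 (rule 218): 1011111111001
Gen 8 (rule 154): 0011111110110
Gen 9 (rule 161): 1001111101000
Gen 10 (rule 218): 0111111100100
Gen 11 (rule 154): 1111111011010
Gen 12 (rule 161): 0111110100100

Answer: none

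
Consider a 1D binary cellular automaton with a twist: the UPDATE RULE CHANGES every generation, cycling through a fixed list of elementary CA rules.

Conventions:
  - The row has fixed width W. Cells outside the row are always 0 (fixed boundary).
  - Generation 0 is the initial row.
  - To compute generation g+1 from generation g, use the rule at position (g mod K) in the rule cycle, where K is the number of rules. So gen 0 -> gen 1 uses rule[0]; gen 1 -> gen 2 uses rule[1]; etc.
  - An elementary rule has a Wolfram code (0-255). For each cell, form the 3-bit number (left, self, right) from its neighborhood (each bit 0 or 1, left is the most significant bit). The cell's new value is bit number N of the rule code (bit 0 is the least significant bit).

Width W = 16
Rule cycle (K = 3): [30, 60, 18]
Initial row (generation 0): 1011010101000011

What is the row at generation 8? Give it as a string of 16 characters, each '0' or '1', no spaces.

Answer: 0000000000000000

Derivation:
Gen 0: 1011010101000011
Gen 1 (rule 30): 1010010101100110
Gen 2 (rule 60): 1111011111010101
Gen 3 (rule 18): 0000000000000000
Gen 4 (rule 30): 0000000000000000
Gen 5 (rule 60): 0000000000000000
Gen 6 (rule 18): 0000000000000000
Gen 7 (rule 30): 0000000000000000
Gen 8 (rule 60): 0000000000000000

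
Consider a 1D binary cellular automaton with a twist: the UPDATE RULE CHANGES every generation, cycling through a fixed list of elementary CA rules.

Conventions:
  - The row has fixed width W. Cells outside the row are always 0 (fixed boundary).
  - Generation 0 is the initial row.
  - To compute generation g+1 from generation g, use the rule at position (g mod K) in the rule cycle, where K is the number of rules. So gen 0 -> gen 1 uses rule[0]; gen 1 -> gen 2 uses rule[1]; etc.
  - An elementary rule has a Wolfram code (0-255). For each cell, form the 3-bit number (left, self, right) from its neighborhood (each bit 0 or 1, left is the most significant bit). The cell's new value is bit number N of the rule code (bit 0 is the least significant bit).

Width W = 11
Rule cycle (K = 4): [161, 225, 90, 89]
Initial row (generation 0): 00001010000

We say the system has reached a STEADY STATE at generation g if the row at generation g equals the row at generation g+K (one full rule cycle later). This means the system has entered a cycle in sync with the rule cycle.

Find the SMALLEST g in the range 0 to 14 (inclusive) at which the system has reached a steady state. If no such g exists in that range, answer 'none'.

Gen 0: 00001010000
Gen 1 (rule 161): 11100100111
Gen 2 (rule 225): 01100000011
Gen 3 (rule 90): 11110000111
Gen 4 (rule 89): 10011110101
Gen 5 (rule 161): 00001101010
Gen 6 (rule 225): 11100110100
Gen 7 (rule 90): 10111110010
Gen 8 (rule 89): 00100011001
Gen 9 (rule 161): 10001000000
Gen 10 (rule 225): 00100011111
Gen 11 (rule 90): 01010110001
Gen 12 (rule 89): 00000111100
Gen 13 (rule 161): 11110011001
Gen 14 (rule 225): 01110001000
Gen 15 (rule 90): 11011010100
Gen 16 (rule 89): 11011000011
Gen 17 (rule 161): 00100011000
Gen 18 (rule 225): 10001001011

Answer: none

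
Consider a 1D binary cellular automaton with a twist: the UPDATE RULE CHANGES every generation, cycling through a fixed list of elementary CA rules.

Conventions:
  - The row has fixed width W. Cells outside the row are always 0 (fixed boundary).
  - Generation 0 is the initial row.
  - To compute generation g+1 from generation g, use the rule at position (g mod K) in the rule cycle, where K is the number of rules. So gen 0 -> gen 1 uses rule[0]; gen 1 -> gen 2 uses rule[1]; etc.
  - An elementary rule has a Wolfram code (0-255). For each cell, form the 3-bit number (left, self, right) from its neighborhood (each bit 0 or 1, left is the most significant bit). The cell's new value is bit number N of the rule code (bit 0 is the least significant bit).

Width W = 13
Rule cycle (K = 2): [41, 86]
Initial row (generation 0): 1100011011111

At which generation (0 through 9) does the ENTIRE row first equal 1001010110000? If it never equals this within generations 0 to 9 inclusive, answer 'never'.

Gen 0: 1100011011111
Gen 1 (rule 41): 1001010110000
Gen 2 (rule 86): 1111010011000
Gen 3 (rule 41): 1000100010011
Gen 4 (rule 86): 1101110111101
Gen 5 (rule 41): 1011001100010
Gen 6 (rule 86): 1001110110111
Gen 7 (rule 41): 0001001101100
Gen 8 (rule 86): 0011110100110
Gen 9 (rule 41): 1010001000100

Answer: 1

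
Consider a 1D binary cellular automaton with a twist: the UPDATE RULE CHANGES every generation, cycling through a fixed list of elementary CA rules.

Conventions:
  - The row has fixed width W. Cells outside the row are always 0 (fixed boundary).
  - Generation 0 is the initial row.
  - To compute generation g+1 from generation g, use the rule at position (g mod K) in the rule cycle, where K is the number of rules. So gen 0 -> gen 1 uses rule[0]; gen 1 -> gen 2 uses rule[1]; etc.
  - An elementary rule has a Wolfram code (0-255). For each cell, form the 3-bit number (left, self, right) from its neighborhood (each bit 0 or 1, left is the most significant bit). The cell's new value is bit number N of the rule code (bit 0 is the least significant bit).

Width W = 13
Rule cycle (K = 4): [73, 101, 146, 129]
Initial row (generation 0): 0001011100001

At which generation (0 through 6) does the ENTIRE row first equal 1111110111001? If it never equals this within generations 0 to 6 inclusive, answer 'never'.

Answer: 6

Derivation:
Gen 0: 0001011100001
Gen 1 (rule 73): 1100010101100
Gen 2 (rule 101): 0101011110101
Gen 3 (rule 146): 1000001100000
Gen 4 (rule 129): 0011100001111
Gen 5 (rule 73): 1010101101001
Gen 6 (rule 101): 1111110111001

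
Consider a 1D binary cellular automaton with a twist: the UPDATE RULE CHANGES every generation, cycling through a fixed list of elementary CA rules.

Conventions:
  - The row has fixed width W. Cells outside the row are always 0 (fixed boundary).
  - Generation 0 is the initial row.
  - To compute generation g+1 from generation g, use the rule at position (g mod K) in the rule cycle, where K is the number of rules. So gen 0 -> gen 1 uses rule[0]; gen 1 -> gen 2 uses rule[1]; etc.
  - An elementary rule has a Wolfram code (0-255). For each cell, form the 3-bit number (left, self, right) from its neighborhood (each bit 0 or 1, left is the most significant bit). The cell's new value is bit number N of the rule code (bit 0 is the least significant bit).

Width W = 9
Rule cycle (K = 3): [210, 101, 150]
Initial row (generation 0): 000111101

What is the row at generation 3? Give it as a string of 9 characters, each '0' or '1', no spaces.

Answer: 100011101

Derivation:
Gen 0: 000111101
Gen 1 (rule 210): 001011100
Gen 2 (rule 101): 101100101
Gen 3 (rule 150): 100011101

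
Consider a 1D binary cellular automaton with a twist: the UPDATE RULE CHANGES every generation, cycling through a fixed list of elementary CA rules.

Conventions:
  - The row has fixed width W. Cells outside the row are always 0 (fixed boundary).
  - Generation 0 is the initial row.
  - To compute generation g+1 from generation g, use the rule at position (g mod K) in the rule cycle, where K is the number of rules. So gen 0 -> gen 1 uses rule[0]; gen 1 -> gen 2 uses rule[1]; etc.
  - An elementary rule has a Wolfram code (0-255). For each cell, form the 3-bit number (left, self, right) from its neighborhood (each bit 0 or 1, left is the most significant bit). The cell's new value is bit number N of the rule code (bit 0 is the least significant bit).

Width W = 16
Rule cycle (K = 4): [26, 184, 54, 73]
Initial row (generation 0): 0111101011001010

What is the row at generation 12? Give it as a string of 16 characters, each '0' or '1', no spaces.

Gen 0: 0111101011001010
Gen 1 (rule 26): 1100000010110001
Gen 2 (rule 184): 1010000001101000
Gen 3 (rule 54): 1111000010011100
Gen 4 (rule 73): 1001011000010101
Gen 5 (rule 26): 0110010100100000
Gen 6 (rule 184): 0101001010010000
Gen 7 (rule 54): 1111111111111000
Gen 8 (rule 73): 1000000000001011
Gen 9 (rule 26): 0100000000010010
Gen 10 (rule 184): 0010000000001001
Gen 11 (rule 54): 0111000000011111
Gen 12 (rule 73): 0101011111010001

Answer: 0101011111010001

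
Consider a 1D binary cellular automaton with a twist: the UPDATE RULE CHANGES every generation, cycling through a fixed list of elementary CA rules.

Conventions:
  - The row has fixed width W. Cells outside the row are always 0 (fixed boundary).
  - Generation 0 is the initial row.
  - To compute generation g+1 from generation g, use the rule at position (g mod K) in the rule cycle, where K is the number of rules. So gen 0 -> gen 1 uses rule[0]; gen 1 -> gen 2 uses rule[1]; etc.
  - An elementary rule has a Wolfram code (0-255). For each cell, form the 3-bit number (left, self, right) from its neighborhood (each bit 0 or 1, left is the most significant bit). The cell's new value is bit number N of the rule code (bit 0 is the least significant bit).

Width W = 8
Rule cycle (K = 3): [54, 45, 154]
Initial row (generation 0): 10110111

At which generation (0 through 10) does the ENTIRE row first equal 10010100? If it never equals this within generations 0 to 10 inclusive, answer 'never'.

Gen 0: 10110111
Gen 1 (rule 54): 11001000
Gen 2 (rule 45): 10001011
Gen 3 (rule 154): 01010010
Gen 4 (rule 54): 11111111
Gen 5 (rule 45): 10000000
Gen 6 (rule 154): 01000000
Gen 7 (rule 54): 11100000
Gen 8 (rule 45): 10001111
Gen 9 (rule 154): 01011110
Gen 10 (rule 54): 11100001

Answer: never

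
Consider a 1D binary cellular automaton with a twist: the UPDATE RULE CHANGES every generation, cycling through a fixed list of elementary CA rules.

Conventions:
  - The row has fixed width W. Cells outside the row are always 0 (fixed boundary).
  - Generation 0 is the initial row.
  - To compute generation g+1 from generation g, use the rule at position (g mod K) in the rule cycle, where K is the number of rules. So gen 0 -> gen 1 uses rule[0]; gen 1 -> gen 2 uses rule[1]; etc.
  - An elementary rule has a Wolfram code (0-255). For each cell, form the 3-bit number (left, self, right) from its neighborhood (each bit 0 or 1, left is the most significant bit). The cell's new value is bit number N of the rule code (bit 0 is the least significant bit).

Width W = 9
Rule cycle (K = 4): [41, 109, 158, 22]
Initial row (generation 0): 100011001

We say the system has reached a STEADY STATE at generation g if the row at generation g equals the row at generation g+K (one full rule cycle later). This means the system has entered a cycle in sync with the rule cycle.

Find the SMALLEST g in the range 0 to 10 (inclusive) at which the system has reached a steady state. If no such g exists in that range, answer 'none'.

Gen 0: 100011001
Gen 1 (rule 41): 001010000
Gen 2 (rule 109): 101110111
Gen 3 (rule 158): 101100110
Gen 4 (rule 22): 100011001
Gen 5 (rule 41): 001010000
Gen 6 (rule 109): 101110111
Gen 7 (rule 158): 101100110
Gen 8 (rule 22): 100011001
Gen 9 (rule 41): 001010000
Gen 10 (rule 109): 101110111
Gen 11 (rule 158): 101100110
Gen 12 (rule 22): 100011001
Gen 13 (rule 41): 001010000
Gen 14 (rule 109): 101110111

Answer: 0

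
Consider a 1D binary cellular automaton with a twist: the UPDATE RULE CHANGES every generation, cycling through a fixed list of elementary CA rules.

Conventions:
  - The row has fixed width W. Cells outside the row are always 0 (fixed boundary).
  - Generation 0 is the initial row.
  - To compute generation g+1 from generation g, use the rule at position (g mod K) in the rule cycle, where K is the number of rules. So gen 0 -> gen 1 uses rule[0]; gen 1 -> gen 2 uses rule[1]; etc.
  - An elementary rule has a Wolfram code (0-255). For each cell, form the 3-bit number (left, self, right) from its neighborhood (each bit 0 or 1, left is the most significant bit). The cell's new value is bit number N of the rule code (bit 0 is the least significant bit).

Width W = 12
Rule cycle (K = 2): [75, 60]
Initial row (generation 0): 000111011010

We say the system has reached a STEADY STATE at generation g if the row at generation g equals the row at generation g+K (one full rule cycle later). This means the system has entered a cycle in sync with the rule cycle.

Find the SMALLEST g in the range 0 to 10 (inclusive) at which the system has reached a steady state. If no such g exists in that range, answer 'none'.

Gen 0: 000111011010
Gen 1 (rule 75): 111101011000
Gen 2 (rule 60): 100011110100
Gen 3 (rule 75): 001110010001
Gen 4 (rule 60): 001001011001
Gen 5 (rule 75): 110010011010
Gen 6 (rule 60): 101011010111
Gen 7 (rule 75): 000011000101
Gen 8 (rule 60): 000010100111
Gen 9 (rule 75): 111100001101
Gen 10 (rule 60): 100010001011
Gen 11 (rule 75): 001100110011
Gen 12 (rule 60): 001010101010

Answer: none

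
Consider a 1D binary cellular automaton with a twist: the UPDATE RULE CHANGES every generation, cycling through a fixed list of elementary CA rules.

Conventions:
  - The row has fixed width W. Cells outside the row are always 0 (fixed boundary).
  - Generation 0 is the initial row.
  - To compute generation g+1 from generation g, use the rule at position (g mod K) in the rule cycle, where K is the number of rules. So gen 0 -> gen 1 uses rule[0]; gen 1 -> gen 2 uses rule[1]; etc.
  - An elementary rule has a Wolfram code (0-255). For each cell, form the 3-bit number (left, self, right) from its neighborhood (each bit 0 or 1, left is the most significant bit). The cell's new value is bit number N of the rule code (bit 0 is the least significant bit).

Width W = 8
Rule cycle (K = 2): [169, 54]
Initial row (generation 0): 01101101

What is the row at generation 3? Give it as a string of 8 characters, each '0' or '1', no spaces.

Gen 0: 01101101
Gen 1 (rule 169): 01011010
Gen 2 (rule 54): 11100111
Gen 3 (rule 169): 11000110

Answer: 11000110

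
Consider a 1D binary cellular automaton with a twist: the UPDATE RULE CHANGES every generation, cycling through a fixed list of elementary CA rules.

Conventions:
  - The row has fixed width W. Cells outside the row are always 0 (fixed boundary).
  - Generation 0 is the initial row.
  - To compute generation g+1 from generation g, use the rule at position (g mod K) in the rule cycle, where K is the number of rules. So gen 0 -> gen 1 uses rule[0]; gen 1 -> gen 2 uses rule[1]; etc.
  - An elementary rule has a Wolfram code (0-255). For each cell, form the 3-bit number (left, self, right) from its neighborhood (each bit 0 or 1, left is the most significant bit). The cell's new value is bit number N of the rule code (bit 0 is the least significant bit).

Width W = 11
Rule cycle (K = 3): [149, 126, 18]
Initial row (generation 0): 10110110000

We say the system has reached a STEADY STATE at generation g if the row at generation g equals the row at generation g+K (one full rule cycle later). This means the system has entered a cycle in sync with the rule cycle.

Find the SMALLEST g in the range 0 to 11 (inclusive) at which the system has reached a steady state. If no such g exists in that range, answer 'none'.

Answer: none

Derivation:
Gen 0: 10110110000
Gen 1 (rule 149): 10000001111
Gen 2 (rule 126): 11000011001
Gen 3 (rule 18): 00100100110
Gen 4 (rule 149): 10110110001
Gen 5 (rule 126): 11111111011
Gen 6 (rule 18): 00000000000
Gen 7 (rule 149): 11111111111
Gen 8 (rule 126): 10000000001
Gen 9 (rule 18): 01000000010
Gen 10 (rule 149): 01111111011
Gen 11 (rule 126): 11000001111
Gen 12 (rule 18): 00100010000
Gen 13 (rule 149): 10111011111
Gen 14 (rule 126): 11101110001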